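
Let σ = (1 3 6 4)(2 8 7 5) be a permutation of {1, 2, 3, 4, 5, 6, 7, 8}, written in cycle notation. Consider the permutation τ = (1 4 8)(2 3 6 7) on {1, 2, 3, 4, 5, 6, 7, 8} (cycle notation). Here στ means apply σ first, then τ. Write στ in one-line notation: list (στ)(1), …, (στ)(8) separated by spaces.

(στ)(x) = τ(σ(x)). Computing each image: τ(σ(1)) = τ(3) = 6, τ(σ(2)) = τ(8) = 1, τ(σ(3)) = τ(6) = 7, τ(σ(4)) = τ(1) = 4, τ(σ(5)) = τ(2) = 3, τ(σ(6)) = τ(4) = 8, τ(σ(7)) = τ(5) = 5, τ(σ(8)) = τ(7) = 2.
Hence στ = [6 1 7 4 3 8 5 2].

6 1 7 4 3 8 5 2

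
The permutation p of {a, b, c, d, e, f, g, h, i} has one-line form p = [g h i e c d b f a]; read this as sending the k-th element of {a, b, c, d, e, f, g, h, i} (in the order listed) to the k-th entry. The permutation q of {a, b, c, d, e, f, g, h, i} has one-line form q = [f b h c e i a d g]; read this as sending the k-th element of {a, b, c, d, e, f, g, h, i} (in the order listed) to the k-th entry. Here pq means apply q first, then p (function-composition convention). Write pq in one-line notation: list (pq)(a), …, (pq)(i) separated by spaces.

(pq)(x) = p(q(x)). Computing each image: p(q(a)) = p(f) = d, p(q(b)) = p(b) = h, p(q(c)) = p(h) = f, p(q(d)) = p(c) = i, p(q(e)) = p(e) = c, p(q(f)) = p(i) = a, p(q(g)) = p(a) = g, p(q(h)) = p(d) = e, p(q(i)) = p(g) = b.
Hence pq = [d h f i c a g e b].

d h f i c a g e b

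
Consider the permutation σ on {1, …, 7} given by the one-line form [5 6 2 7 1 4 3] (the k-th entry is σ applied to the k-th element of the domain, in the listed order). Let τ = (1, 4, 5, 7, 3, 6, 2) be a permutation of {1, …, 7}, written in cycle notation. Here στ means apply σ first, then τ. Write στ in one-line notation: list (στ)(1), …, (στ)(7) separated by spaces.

7 2 1 3 4 5 6

(στ)(x) = τ(σ(x)). Computing each image: τ(σ(1)) = τ(5) = 7, τ(σ(2)) = τ(6) = 2, τ(σ(3)) = τ(2) = 1, τ(σ(4)) = τ(7) = 3, τ(σ(5)) = τ(1) = 4, τ(σ(6)) = τ(4) = 5, τ(σ(7)) = τ(3) = 6.
Hence στ = [7 2 1 3 4 5 6].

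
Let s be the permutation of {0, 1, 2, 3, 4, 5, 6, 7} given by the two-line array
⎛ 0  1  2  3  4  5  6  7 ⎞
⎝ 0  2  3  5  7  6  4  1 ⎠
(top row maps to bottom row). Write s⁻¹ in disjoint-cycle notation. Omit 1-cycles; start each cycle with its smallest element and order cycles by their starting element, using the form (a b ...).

(1 7 4 6 5 3 2)

First write s in disjoint cycles: (1 2 3 5 6 4 7).
The inverse reverses every cycle; in canonical form, s⁻¹ = (1 7 4 6 5 3 2).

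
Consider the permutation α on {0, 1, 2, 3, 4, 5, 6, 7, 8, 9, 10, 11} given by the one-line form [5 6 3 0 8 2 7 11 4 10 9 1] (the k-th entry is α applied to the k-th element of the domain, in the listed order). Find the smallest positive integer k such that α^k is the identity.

Decomposing into disjoint cycles gives cycle lengths 4, 4, 2, 2.
Since disjoint cycles commute, ord(α) = lcm(4, 4, 2, 2) = 4.

4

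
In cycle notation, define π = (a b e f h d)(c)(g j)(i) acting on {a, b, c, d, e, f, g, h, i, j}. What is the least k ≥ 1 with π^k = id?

6

The disjoint cycles have lengths 6, 2, 1, 1.
The order of π is the least common multiple of its cycle lengths: lcm(6, 2) = 6.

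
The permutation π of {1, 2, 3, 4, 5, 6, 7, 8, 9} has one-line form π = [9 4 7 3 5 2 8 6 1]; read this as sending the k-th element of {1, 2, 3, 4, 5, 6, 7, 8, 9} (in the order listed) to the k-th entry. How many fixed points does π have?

The fixed points (elements with π(x) = x) are {5}, so there is 1.

1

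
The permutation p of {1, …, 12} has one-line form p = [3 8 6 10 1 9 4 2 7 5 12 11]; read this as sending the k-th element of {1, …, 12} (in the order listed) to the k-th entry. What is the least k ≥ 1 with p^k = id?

8

Writing p as disjoint cycles, the cycle lengths are 8, 2, 2.
The order is lcm(8, 2, 2) = 8.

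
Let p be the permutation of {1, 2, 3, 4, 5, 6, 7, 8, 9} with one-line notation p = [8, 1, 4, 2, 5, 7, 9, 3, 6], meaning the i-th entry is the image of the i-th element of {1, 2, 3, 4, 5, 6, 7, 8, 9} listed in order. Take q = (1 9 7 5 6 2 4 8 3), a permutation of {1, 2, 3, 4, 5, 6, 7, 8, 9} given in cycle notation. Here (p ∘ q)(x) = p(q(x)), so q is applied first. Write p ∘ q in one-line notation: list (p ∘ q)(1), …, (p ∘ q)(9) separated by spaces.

6 2 8 3 7 1 5 4 9

Chase each element through q then p: 1 → 9 → 6; 2 → 4 → 2; 3 → 1 → 8; 4 → 8 → 3; 5 → 6 → 7; 6 → 2 → 1; 7 → 5 → 5; 8 → 3 → 4; 9 → 7 → 9.
Collecting the images, p ∘ q = [6 2 8 3 7 1 5 4 9].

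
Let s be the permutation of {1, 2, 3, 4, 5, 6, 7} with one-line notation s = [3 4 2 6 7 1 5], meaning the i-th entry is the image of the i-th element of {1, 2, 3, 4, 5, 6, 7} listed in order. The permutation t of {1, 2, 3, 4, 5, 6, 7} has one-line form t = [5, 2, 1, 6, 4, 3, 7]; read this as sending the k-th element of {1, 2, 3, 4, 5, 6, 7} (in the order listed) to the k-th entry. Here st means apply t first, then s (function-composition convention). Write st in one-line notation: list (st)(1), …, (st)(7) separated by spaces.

(st)(x) = s(t(x)). Computing each image: s(t(1)) = s(5) = 7, s(t(2)) = s(2) = 4, s(t(3)) = s(1) = 3, s(t(4)) = s(6) = 1, s(t(5)) = s(4) = 6, s(t(6)) = s(3) = 2, s(t(7)) = s(7) = 5.
Hence st = [7 4 3 1 6 2 5].

7 4 3 1 6 2 5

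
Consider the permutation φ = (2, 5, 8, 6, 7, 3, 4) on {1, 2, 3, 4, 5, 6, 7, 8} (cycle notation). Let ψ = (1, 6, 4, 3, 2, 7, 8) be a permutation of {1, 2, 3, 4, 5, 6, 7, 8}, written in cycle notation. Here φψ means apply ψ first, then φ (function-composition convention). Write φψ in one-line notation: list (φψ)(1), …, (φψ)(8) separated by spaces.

(φψ)(x) = φ(ψ(x)). Computing each image: φ(ψ(1)) = φ(6) = 7, φ(ψ(2)) = φ(7) = 3, φ(ψ(3)) = φ(2) = 5, φ(ψ(4)) = φ(3) = 4, φ(ψ(5)) = φ(5) = 8, φ(ψ(6)) = φ(4) = 2, φ(ψ(7)) = φ(8) = 6, φ(ψ(8)) = φ(1) = 1.
Hence φψ = [7 3 5 4 8 2 6 1].

7 3 5 4 8 2 6 1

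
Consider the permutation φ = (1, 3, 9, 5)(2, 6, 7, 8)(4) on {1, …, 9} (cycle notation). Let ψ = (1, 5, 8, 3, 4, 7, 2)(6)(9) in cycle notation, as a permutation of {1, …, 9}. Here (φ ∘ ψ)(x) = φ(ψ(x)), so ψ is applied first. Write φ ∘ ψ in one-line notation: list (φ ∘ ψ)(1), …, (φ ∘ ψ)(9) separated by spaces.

1 3 4 8 2 7 6 9 5

(φ ∘ ψ)(x) = φ(ψ(x)). Computing each image: φ(ψ(1)) = φ(5) = 1, φ(ψ(2)) = φ(1) = 3, φ(ψ(3)) = φ(4) = 4, φ(ψ(4)) = φ(7) = 8, φ(ψ(5)) = φ(8) = 2, φ(ψ(6)) = φ(6) = 7, φ(ψ(7)) = φ(2) = 6, φ(ψ(8)) = φ(3) = 9, φ(ψ(9)) = φ(9) = 5.
Hence φ ∘ ψ = [1 3 4 8 2 7 6 9 5].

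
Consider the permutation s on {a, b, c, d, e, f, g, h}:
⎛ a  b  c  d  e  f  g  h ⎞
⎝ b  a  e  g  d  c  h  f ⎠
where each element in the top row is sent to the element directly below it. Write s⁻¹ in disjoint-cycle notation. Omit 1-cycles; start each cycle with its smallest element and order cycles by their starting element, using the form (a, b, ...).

(a, b)(c, f, h, g, d, e)

The cycle decomposition of s is (a, b)(c, e, d, g, h, f).
The inverse reverses every cycle; in canonical form, s⁻¹ = (a, b)(c, f, h, g, d, e).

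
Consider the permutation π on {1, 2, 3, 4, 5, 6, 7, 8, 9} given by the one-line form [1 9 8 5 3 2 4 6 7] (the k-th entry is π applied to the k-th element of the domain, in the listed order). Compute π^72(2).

Tracing 2 → 9 → … returns to 2 after 8 steps, so 2 lies in an 8-cycle (2, 9, 7, 4, 5, 3, 8, 6).
On an 8-cycle, π^8 is the identity, so π^72 = π^0 there (72 ≡ 0 mod 8).
So π^72(2) = 2.

2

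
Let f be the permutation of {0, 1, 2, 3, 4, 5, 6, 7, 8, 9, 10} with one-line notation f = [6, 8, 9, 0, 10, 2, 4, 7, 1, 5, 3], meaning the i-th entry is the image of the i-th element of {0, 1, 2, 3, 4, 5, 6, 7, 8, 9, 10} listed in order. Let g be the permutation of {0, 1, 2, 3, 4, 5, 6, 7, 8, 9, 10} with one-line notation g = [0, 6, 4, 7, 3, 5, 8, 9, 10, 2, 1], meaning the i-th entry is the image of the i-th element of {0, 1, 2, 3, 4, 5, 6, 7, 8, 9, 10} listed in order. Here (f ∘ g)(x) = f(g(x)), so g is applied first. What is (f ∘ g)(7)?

5

g(7) = 9, then f(9) = 5; composing gives (f ∘ g)(7) = 5.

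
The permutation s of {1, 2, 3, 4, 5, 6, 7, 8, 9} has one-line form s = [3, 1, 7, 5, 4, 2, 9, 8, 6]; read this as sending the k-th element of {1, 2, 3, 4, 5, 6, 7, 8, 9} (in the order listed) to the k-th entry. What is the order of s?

The disjoint-cycle form of s has cycle lengths 6, 2, 1.
The order of s is the least common multiple of its cycle lengths: lcm(6, 2) = 6.

6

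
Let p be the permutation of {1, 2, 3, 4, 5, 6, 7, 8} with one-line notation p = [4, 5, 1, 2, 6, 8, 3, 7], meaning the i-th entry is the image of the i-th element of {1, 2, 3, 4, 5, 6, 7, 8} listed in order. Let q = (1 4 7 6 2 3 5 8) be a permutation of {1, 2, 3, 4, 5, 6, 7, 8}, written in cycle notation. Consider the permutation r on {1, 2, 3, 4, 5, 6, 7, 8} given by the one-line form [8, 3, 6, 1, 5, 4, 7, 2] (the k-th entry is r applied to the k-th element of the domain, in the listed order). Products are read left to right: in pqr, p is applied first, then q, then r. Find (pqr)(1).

7

(pqr)(1) = r(q(p(1))). p(1) = 4, then q(4) = 7, then r(7) = 7, so the result is 7.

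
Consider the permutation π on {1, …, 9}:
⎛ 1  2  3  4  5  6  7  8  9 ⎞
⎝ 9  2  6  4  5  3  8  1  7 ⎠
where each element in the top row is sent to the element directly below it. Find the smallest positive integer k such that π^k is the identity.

4

The disjoint-cycle form of π has cycle lengths 4, 2, 1, 1, 1.
Since disjoint cycles commute, ord(π) = lcm(4, 2) = 4.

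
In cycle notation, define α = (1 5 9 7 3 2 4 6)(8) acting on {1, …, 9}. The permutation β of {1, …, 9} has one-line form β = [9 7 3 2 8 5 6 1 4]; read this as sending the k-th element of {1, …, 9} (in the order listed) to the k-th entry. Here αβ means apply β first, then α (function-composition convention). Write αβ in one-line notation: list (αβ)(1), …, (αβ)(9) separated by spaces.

7 3 2 4 8 9 1 5 6

Chase each element through β then α: 1 → 9 → 7; 2 → 7 → 3; 3 → 3 → 2; 4 → 2 → 4; 5 → 8 → 8; 6 → 5 → 9; 7 → 6 → 1; 8 → 1 → 5; 9 → 4 → 6.
So αβ in one-line form is 7 3 2 4 8 9 1 5 6.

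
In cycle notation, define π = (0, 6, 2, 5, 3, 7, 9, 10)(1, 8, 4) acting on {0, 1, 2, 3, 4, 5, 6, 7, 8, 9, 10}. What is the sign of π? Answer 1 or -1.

-1

The cycle lengths are 8, 3.
A cycle of length ℓ contributes ℓ−1 transpositions, so π is a product of 7 + 2 = 9 transpositions — odd.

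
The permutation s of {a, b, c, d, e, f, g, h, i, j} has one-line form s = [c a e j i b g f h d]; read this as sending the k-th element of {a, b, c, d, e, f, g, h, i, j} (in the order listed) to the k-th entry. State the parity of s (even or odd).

odd

In disjoint-cycle form the cycle lengths are 7, 2, 1.
A cycle of length ℓ contributes ℓ−1 transpositions, so s is a product of 6 + 1 = 7 transpositions — odd.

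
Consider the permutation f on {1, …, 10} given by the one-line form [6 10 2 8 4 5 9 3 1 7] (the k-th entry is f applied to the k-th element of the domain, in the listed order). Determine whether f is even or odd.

In disjoint-cycle form the cycle lengths are 10.
A cycle of length ℓ contributes ℓ−1 transpositions, so f is a product of 9 transpositions — odd.

odd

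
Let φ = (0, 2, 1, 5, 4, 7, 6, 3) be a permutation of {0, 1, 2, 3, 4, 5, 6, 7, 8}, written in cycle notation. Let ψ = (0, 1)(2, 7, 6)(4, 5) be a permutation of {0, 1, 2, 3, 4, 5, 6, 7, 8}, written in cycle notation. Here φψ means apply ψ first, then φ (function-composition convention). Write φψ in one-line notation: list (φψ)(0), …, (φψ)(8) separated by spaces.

For each element, apply ψ then φ: 0 → 1 → 5; 1 → 0 → 2; 2 → 7 → 6; 3 → 3 → 0; 4 → 5 → 4; 5 → 4 → 7; 6 → 2 → 1; 7 → 6 → 3; 8 → 8 → 8.
So φψ in one-line form is 5 2 6 0 4 7 1 3 8.

5 2 6 0 4 7 1 3 8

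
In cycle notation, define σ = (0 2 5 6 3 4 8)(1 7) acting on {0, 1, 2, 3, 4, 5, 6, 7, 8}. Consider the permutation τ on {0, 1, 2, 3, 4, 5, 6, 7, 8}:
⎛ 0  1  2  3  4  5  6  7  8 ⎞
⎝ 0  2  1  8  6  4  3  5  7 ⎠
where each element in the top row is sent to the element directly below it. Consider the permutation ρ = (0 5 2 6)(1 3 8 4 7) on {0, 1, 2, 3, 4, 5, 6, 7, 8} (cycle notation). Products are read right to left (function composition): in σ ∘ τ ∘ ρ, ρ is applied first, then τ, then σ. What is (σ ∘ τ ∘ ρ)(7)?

5

Chase 7: ρ(7) = 1; τ(1) = 2; σ(2) = 5. Hence (σ ∘ τ ∘ ρ)(7) = 5.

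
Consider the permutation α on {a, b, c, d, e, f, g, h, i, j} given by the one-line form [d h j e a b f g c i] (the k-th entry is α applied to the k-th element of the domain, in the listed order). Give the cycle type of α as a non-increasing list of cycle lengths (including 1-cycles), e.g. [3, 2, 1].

[4, 3, 3]

The disjoint cycles are (a, d, e)(b, h, g, f)(c, j, i), with lengths 4, 3, 3 in non-increasing order.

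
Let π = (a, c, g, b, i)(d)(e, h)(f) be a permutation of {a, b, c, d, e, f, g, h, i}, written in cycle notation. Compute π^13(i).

i lies in the 5-cycle (a, c, g, b, i).
Powers repeat with period 5 on this cycle, and 13 mod 5 = 3, so π^13(i) = π^3(i).
Advancing 3 steps from i: i → a → c → g.

g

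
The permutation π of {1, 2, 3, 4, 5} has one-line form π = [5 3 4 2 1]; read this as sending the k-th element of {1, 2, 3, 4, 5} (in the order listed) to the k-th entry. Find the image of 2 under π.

2 is element number 2 of the domain, and entry number 2 of the one-line form is 3, so π(2) = 3.

3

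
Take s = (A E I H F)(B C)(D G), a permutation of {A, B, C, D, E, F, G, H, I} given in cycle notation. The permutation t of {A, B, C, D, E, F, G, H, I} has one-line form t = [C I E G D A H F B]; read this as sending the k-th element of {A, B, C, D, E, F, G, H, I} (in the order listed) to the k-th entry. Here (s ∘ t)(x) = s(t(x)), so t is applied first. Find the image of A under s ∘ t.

First apply t: t(A) = C, then s(C) = B. Thus (s ∘ t)(A) = B.

B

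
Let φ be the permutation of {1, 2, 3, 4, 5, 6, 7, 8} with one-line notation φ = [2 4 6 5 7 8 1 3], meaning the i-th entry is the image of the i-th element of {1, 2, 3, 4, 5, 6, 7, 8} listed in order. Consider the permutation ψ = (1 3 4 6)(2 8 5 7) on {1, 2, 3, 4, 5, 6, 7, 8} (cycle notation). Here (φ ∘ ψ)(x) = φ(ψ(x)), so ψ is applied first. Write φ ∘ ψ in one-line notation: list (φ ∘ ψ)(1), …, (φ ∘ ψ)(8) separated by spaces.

6 3 5 8 1 2 4 7

Chase each element through ψ then φ: 1 → 3 → 6; 2 → 8 → 3; 3 → 4 → 5; 4 → 6 → 8; 5 → 7 → 1; 6 → 1 → 2; 7 → 2 → 4; 8 → 5 → 7.
Collecting the images, φ ∘ ψ = [6 3 5 8 1 2 4 7].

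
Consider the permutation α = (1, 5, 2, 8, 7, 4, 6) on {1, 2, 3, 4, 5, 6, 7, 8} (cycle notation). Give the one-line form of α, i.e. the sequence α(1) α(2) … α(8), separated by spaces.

5 8 3 6 2 1 4 7

Image by image: 1↦5, 2↦8, 3↦3, 4↦6, 5↦2, 6↦1, 7↦4, 8↦7.
So the one-line form is 5 8 3 6 2 1 4 7.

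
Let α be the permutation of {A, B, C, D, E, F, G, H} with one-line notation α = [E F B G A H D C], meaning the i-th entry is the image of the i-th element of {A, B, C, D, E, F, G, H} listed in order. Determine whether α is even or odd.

odd

In disjoint-cycle form the cycle lengths are 4, 2, 2.
A cycle is odd iff its length is even; α has 3 even-length cycles, so sgn(α) = (−1)^3 and α is odd.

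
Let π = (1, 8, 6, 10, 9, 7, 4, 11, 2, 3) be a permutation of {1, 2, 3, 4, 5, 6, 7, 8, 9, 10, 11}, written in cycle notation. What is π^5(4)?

4 lies in the 10-cycle (1, 8, 6, 10, 9, 7, 4, 11, 2, 3).
Stepping 5 places around the cycle: 4 → 11 → 2 → 3 → 1 → 8.

8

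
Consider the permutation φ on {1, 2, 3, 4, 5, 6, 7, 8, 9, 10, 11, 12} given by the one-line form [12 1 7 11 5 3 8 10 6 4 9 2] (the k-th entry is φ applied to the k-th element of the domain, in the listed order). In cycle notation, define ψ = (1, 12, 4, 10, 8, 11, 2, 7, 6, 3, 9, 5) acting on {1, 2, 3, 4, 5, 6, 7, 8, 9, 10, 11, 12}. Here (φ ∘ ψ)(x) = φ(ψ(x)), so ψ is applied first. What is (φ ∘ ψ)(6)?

7

(φ ∘ ψ)(6) = φ(ψ(6)). ψ(6) = 3, then φ(3) = 7. So (φ ∘ ψ)(6) = 7.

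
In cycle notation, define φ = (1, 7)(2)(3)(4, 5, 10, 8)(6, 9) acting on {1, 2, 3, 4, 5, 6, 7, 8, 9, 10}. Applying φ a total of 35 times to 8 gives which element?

8 lies in the 4-cycle (4, 5, 10, 8).
Powers repeat with period 4 on this cycle, and 35 mod 4 = 3, so φ^35(8) = φ^3(8).
Advancing 3 steps from 8: 8 → 4 → 5 → 10.

10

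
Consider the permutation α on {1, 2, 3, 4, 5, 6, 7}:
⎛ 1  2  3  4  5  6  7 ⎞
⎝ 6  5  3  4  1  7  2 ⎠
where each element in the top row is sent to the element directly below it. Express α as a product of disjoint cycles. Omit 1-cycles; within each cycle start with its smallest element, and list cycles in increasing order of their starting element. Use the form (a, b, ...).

Iterating α from 1 gives 1 → 6 → 7 → 2 → 5 → 1; that is the 5-cycle (1, 6, 7, 2, 5).
Continuing from each remaining unvisited element yields (1, 6, 7, 2, 5).

(1, 6, 7, 2, 5)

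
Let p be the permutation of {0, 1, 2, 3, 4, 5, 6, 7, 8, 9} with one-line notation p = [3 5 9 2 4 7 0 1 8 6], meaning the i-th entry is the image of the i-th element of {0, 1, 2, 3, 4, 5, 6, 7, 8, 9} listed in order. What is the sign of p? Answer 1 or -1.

In disjoint-cycle form the cycle lengths are 5, 3, 1, 1.
A cycle of length ℓ contributes ℓ−1 transpositions, so p is a product of 4 + 2 = 6 transpositions — even.

1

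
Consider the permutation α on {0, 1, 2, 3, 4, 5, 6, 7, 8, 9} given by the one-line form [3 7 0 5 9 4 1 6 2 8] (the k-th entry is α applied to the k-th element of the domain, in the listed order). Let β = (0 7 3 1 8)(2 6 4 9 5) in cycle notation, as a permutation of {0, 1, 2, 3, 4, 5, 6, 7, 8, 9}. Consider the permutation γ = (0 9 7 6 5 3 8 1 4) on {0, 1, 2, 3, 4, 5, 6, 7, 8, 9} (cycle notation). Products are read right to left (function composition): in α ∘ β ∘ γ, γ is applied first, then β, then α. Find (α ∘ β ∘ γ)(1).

8

(α ∘ β ∘ γ)(1) = α(β(γ(1))). γ(1) = 4, then β(4) = 9, then α(9) = 8, so the result is 8.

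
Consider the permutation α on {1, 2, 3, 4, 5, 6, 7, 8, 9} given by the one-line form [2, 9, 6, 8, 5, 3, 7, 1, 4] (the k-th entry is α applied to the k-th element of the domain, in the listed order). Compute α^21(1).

Tracing 1 → 2 → … returns to 1 after 5 steps, so 1 lies in a 5-cycle (1, 2, 9, 4, 8).
Powers repeat with period 5 on this cycle, and 21 mod 5 = 1, so α^21(1) = α^1(1).
Advancing 1 step from 1: 1 → 2.

2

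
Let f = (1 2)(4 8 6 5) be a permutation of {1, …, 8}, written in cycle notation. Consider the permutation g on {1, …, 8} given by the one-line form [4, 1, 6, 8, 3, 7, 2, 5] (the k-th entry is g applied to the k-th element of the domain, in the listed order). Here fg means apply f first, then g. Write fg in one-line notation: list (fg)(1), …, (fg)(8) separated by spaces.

(fg)(x) = g(f(x)). Computing each image: g(f(1)) = g(2) = 1, g(f(2)) = g(1) = 4, g(f(3)) = g(3) = 6, g(f(4)) = g(8) = 5, g(f(5)) = g(4) = 8, g(f(6)) = g(5) = 3, g(f(7)) = g(7) = 2, g(f(8)) = g(6) = 7.
Hence fg = [1 4 6 5 8 3 2 7].

1 4 6 5 8 3 2 7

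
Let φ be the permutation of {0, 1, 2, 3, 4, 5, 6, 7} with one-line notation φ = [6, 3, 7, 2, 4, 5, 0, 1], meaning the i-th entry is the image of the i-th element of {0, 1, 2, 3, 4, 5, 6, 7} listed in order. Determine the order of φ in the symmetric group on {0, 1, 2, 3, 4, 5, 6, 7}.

The disjoint-cycle form of φ has cycle lengths 4, 2, 1, 1.
The order of φ is the least common multiple of its cycle lengths: lcm(4, 2) = 4.

4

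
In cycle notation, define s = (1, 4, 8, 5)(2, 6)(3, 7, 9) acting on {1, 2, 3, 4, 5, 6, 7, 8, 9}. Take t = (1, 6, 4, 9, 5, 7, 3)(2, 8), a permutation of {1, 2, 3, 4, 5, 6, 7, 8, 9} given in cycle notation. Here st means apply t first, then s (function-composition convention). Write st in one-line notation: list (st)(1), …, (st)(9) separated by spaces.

2 5 4 3 9 8 7 6 1

For each element, apply t then s: 1 → 6 → 2; 2 → 8 → 5; 3 → 1 → 4; 4 → 9 → 3; 5 → 7 → 9; 6 → 4 → 8; 7 → 3 → 7; 8 → 2 → 6; 9 → 5 → 1.
So st in one-line form is 2 5 4 3 9 8 7 6 1.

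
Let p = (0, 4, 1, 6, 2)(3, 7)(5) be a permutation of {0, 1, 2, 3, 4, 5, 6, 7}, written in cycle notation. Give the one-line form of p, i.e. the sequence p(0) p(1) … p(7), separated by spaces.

Reading each image from the cycles: 0↦4, 1↦6, 2↦0, 3↦7, 4↦1, 5↦5, 6↦2, 7↦3.
So the one-line form is 4 6 0 7 1 5 2 3.

4 6 0 7 1 5 2 3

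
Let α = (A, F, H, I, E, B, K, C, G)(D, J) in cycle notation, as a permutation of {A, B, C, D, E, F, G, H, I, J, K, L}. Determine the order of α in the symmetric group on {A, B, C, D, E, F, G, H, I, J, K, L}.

The disjoint cycles have lengths 9, 2, 1.
The order of α is the least common multiple of its cycle lengths: lcm(9, 2) = 18.

18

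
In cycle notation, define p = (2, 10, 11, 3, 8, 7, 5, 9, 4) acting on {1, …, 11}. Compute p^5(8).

2

8 lies in the 9-cycle (2, 10, 11, 3, 8, 7, 5, 9, 4).
Advancing 5 steps from 8: 8 → 7 → 5 → 9 → 4 → 2.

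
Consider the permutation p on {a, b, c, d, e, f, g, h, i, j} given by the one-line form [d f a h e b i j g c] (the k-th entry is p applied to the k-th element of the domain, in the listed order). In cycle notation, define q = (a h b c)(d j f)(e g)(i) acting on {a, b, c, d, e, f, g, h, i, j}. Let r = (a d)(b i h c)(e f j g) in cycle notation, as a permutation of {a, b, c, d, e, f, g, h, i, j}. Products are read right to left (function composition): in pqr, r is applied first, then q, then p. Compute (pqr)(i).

f

Apply the permutations in order: r(i) = h, then q(h) = b, then p(b) = f. So (pqr)(i) = f.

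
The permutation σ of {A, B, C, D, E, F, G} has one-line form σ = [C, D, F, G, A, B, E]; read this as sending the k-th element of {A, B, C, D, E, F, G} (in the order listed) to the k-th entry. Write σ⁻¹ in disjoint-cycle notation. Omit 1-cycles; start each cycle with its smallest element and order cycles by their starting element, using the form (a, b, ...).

(A, E, G, D, B, F, C)

The cycle decomposition of σ is (A, C, F, B, D, G, E).
The inverse reverses every cycle; in canonical form, σ⁻¹ = (A, E, G, D, B, F, C).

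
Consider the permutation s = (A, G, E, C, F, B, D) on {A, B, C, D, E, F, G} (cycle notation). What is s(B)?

Within (A, G, E, C, F, B, D), B ↦ D.

D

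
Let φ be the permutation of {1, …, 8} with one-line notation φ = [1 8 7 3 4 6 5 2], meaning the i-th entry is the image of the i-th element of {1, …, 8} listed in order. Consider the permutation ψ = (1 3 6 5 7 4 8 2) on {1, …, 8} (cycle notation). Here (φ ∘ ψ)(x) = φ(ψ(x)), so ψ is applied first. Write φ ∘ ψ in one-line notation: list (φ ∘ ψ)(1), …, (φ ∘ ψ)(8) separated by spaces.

For each element, apply ψ then φ: 1 → 3 → 7; 2 → 1 → 1; 3 → 6 → 6; 4 → 8 → 2; 5 → 7 → 5; 6 → 5 → 4; 7 → 4 → 3; 8 → 2 → 8.
Collecting the images, φ ∘ ψ = [7 1 6 2 5 4 3 8].

7 1 6 2 5 4 3 8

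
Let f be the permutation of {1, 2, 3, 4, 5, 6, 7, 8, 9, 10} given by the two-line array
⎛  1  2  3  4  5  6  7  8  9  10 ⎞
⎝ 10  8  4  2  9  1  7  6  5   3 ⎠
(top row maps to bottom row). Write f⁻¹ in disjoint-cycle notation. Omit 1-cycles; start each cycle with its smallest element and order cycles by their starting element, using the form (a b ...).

First write f in disjoint cycles: (1 10 3 4 2 8 6)(5 9).
The inverse reverses every cycle; in canonical form, f⁻¹ = (1 6 8 2 4 3 10)(5 9).

(1 6 8 2 4 3 10)(5 9)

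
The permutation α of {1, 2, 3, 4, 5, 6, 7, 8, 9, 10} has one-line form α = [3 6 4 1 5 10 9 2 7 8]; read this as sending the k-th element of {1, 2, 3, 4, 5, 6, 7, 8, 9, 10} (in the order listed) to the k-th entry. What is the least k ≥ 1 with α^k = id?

The disjoint-cycle form of α has cycle lengths 4, 3, 2, 1.
The order is lcm(4, 3, 2) = 12.

12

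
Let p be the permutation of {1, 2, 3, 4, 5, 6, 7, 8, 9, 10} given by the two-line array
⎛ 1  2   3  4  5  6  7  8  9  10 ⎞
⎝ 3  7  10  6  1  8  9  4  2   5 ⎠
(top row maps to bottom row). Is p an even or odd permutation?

In disjoint-cycle form the cycle lengths are 4, 3, 3.
A cycle is odd iff its length is even; p has 1 even-length cycle, so sgn(p) = (−1)^1 and p is odd.

odd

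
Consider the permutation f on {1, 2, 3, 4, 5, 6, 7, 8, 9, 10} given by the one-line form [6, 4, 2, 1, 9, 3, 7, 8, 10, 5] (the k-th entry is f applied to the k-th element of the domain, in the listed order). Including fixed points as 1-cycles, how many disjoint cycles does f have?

The cycle decomposition is (1, 6, 3, 2, 4)(5, 9, 10)(7)(8), which has 4 cycles (counting 1-cycles).

4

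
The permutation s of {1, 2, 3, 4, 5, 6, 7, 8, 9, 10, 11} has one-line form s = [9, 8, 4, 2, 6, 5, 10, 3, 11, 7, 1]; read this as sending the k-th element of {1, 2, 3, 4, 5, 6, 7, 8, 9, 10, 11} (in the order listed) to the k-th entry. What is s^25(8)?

Tracing 8 → 3 → … returns to 8 after 4 steps, so 8 lies in a 4-cycle (2, 8, 3, 4).
Since the cycle has length 4, s^25 acts on it the same as s^1 (25 mod 4 = 1).
Stepping 1 place around the cycle: 8 → 3.

3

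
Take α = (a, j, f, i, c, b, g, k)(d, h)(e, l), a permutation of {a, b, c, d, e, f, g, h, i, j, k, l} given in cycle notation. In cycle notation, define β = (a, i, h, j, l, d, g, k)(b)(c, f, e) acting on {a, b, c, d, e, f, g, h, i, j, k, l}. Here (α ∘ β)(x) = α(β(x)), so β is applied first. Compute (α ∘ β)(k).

β(k) = a, then α(a) = j; composing gives (α ∘ β)(k) = j.

j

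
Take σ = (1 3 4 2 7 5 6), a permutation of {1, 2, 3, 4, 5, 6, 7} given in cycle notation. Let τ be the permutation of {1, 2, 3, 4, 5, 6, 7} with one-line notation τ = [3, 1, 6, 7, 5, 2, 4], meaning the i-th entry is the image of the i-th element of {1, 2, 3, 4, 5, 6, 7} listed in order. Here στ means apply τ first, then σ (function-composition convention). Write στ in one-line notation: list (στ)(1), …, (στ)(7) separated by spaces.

4 3 1 5 6 7 2

(στ)(x) = σ(τ(x)). Computing each image: σ(τ(1)) = σ(3) = 4, σ(τ(2)) = σ(1) = 3, σ(τ(3)) = σ(6) = 1, σ(τ(4)) = σ(7) = 5, σ(τ(5)) = σ(5) = 6, σ(τ(6)) = σ(2) = 7, σ(τ(7)) = σ(4) = 2.
Hence στ = [4 3 1 5 6 7 2].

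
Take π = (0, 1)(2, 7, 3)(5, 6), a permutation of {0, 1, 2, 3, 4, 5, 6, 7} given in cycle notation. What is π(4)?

4 does not appear in any cycle of π, so it is a fixed point: π(4) = 4.

4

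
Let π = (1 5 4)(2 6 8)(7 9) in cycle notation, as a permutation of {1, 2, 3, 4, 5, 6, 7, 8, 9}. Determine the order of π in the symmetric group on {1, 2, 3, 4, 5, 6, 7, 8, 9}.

The disjoint cycles have lengths 3, 3, 2, 1.
The order of π is the least common multiple of its cycle lengths: lcm(3, 3, 2) = 6.

6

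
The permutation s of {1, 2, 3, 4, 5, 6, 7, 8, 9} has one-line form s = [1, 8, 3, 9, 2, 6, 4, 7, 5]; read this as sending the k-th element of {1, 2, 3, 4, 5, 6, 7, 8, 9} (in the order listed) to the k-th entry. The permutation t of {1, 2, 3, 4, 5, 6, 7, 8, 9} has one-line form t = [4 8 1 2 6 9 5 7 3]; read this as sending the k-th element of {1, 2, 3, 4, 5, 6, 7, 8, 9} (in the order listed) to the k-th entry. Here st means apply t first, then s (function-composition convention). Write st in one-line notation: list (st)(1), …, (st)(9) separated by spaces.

(st)(x) = s(t(x)). Computing each image: s(t(1)) = s(4) = 9, s(t(2)) = s(8) = 7, s(t(3)) = s(1) = 1, s(t(4)) = s(2) = 8, s(t(5)) = s(6) = 6, s(t(6)) = s(9) = 5, s(t(7)) = s(5) = 2, s(t(8)) = s(7) = 4, s(t(9)) = s(3) = 3.
Hence st = [9 7 1 8 6 5 2 4 3].

9 7 1 8 6 5 2 4 3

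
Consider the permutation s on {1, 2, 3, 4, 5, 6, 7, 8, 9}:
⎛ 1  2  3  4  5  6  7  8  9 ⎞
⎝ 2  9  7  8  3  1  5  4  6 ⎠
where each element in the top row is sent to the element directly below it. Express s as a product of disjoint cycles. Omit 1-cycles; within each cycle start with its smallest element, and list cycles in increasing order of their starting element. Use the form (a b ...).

(1 2 9 6)(3 7 5)(4 8)

From 1: 1 → 2 → 9 → 6 → 1, closing the cycle (1 2 9 6).
Continuing from each remaining unvisited element yields (1 2 9 6)(3 7 5)(4 8).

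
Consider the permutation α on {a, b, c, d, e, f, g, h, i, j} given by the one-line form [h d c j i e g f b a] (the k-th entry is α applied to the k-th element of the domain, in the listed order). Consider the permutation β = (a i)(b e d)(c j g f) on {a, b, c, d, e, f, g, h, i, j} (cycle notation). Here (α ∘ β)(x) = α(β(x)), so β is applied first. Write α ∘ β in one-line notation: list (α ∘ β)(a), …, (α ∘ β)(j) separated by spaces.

Chase each element through β then α: a → i → b; b → e → i; c → j → a; d → b → d; e → d → j; f → c → c; g → f → e; h → h → f; i → a → h; j → g → g.
So α ∘ β in one-line form is b i a d j c e f h g.

b i a d j c e f h g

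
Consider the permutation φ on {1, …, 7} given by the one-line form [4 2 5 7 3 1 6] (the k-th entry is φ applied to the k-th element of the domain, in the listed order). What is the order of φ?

Writing φ as disjoint cycles, the cycle lengths are 4, 2, 1.
The order of φ is the least common multiple of its cycle lengths: lcm(4, 2) = 4.

4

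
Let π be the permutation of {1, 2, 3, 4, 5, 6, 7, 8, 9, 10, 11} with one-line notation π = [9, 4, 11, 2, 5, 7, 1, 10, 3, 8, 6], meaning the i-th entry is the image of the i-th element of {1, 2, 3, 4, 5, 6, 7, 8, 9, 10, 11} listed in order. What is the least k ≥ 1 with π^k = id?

6

The disjoint-cycle form of π has cycle lengths 6, 2, 2, 1.
Since disjoint cycles commute, ord(π) = lcm(6, 2, 2) = 6.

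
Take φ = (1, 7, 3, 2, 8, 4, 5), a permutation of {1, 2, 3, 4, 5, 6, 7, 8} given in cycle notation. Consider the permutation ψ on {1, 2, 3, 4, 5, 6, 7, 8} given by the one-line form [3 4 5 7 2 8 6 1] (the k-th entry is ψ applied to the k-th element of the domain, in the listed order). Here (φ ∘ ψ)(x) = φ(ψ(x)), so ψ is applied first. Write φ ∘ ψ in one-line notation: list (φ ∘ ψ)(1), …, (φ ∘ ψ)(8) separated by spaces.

2 5 1 3 8 4 6 7

(φ ∘ ψ)(x) = φ(ψ(x)). Computing each image: φ(ψ(1)) = φ(3) = 2, φ(ψ(2)) = φ(4) = 5, φ(ψ(3)) = φ(5) = 1, φ(ψ(4)) = φ(7) = 3, φ(ψ(5)) = φ(2) = 8, φ(ψ(6)) = φ(8) = 4, φ(ψ(7)) = φ(6) = 6, φ(ψ(8)) = φ(1) = 7.
Hence φ ∘ ψ = [2 5 1 3 8 4 6 7].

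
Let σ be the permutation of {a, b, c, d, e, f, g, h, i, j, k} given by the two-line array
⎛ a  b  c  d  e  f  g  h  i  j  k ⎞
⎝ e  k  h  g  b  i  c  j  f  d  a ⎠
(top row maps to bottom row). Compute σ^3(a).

Tracing a → e → … returns to a after 4 steps, so a lies in a 4-cycle (a e b k).
Advancing 3 steps from a: a → e → b → k.

k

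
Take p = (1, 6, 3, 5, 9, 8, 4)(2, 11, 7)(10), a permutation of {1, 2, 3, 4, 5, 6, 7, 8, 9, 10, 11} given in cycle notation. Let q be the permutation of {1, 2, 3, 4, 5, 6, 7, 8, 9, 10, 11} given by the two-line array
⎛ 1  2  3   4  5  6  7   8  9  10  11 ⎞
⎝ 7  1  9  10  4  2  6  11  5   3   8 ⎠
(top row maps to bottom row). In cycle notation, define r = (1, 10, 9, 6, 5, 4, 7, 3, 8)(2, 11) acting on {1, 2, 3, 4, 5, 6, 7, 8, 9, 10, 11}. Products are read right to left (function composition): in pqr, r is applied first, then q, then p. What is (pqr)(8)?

Apply the permutations in order: r(8) = 1, then q(1) = 7, then p(7) = 2. So (pqr)(8) = 2.

2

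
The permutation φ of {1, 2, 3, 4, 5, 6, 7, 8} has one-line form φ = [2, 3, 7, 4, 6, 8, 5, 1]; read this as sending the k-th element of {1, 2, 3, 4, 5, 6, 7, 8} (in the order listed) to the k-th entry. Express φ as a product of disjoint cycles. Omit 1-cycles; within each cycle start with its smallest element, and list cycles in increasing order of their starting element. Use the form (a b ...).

(1 2 3 7 5 6 8)

From 1: 1 → 2 → 3 → 7 → 5 → 6 → 8 → 1, closing the cycle (1 2 3 7 5 6 8).
Continuing from each remaining unvisited element yields (1 2 3 7 5 6 8).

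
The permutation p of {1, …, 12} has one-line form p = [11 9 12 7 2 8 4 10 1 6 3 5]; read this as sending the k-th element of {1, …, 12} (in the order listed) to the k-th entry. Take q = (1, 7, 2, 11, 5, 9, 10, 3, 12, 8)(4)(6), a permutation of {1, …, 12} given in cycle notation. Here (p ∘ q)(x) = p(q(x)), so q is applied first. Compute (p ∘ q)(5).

1

q(5) = 9, then p(9) = 1; composing gives (p ∘ q)(5) = 1.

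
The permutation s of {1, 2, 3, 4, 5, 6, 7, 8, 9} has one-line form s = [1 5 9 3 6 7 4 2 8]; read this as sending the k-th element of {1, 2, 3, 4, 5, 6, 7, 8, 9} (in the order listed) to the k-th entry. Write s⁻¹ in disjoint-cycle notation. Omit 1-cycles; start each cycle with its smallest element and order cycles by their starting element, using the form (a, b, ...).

(2, 8, 9, 3, 4, 7, 6, 5)

The cycle decomposition of s is (2, 5, 6, 7, 4, 3, 9, 8).
The inverse reverses every cycle; in canonical form, s⁻¹ = (2, 8, 9, 3, 4, 7, 6, 5).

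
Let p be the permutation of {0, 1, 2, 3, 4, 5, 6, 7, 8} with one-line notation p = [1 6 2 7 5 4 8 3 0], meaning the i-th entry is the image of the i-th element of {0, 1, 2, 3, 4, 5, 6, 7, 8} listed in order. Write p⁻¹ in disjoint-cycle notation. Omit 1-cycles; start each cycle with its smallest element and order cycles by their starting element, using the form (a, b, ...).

(0, 8, 6, 1)(3, 7)(4, 5)

The cycle decomposition of p is (0, 1, 6, 8)(3, 7)(4, 5).
The inverse reverses every cycle; in canonical form, p⁻¹ = (0, 8, 6, 1)(3, 7)(4, 5).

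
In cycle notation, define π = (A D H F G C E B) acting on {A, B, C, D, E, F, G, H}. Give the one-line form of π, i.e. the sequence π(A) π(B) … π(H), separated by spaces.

D A E H B G C F

Image by image: A→D, B→A, C→E, D→H, E→B, F→G, G→C, H→F.
So the one-line form is D A E H B G C F.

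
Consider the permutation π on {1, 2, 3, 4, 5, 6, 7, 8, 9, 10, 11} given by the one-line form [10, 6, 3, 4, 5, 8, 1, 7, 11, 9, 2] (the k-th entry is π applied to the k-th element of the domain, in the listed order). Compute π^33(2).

6

Tracing 2 → 6 → … returns to 2 after 8 steps, so 2 lies in an 8-cycle (1 10 9 11 2 6 8 7).
On an 8-cycle, π^8 is the identity, so π^33 = π^1 there (33 ≡ 1 mod 8).
Stepping 1 place around the cycle: 2 → 6.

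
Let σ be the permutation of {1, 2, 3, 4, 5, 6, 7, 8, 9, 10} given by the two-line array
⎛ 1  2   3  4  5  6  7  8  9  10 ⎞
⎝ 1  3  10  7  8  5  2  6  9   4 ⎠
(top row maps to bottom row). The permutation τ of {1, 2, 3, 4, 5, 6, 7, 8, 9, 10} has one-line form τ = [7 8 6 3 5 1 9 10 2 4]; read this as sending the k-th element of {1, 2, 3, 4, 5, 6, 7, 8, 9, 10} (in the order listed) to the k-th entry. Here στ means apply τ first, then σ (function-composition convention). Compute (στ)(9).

3

τ(9) = 2, then σ(2) = 3; composing gives (στ)(9) = 3.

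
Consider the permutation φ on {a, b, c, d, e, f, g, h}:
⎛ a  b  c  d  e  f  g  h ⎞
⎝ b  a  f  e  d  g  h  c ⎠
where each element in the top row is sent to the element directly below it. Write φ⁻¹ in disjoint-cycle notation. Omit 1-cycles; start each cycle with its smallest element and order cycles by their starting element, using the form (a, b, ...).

(a, b)(c, h, g, f)(d, e)

The cycle decomposition of φ is (a, b)(c, f, g, h)(d, e).
Reversing each cycle (and rotating so the smallest element leads) gives φ⁻¹ = (a, b)(c, h, g, f)(d, e).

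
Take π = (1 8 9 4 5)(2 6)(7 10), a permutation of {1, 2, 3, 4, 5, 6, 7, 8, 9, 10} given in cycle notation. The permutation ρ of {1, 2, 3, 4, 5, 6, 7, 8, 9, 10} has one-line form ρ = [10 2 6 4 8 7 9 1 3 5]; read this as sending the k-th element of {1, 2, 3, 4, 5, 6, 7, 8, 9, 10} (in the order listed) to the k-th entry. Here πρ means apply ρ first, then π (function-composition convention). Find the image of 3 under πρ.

ρ(3) = 6, then π(6) = 2; composing gives (πρ)(3) = 2.

2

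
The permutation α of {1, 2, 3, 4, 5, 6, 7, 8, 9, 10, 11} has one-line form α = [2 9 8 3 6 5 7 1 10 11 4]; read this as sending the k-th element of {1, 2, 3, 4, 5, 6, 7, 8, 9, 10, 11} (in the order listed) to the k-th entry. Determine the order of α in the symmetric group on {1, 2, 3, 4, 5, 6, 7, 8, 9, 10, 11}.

Writing α as disjoint cycles, the cycle lengths are 8, 2, 1.
Since disjoint cycles commute, ord(α) = lcm(8, 2) = 8.

8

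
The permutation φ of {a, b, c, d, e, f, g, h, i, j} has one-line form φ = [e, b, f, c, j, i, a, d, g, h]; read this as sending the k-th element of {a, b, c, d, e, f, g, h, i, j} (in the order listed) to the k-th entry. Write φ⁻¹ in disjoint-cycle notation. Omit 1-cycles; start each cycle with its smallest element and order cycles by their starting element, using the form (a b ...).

(a g i f c d h j e)

First write φ in disjoint cycles: (a e j h d c f i g).
Reversing each cycle (and rotating so the smallest element leads) gives φ⁻¹ = (a g i f c d h j e).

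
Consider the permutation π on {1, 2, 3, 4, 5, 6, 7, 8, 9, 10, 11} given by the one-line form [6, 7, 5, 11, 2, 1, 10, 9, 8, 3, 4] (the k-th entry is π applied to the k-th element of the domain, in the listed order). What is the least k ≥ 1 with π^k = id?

Decomposing into disjoint cycles gives cycle lengths 5, 2, 2, 2.
The order is lcm(5, 2, 2, 2) = 10.

10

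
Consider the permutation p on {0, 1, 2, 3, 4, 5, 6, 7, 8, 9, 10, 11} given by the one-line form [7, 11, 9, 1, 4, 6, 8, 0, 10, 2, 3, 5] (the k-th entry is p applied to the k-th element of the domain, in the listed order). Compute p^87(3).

Tracing 3 → 1 → … returns to 3 after 7 steps, so 3 lies in a 7-cycle (1, 11, 5, 6, 8, 10, 3).
Powers repeat with period 7 on this cycle, and 87 mod 7 = 3, so p^87(3) = p^3(3).
Stepping 3 places around the cycle: 3 → 1 → 11 → 5.

5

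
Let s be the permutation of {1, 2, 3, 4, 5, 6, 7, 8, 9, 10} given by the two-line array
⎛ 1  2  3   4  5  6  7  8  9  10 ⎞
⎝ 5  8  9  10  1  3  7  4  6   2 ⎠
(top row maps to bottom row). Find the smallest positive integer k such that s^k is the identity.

12

The disjoint-cycle form of s has cycle lengths 4, 3, 2, 1.
Since disjoint cycles commute, ord(s) = lcm(4, 3, 2) = 12.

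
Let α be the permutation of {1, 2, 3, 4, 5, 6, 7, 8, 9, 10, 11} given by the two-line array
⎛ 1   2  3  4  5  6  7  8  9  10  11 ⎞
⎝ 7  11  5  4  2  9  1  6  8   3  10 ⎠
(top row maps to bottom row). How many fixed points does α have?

The fixed points (elements with α(x) = x) are {4}, so there is 1.

1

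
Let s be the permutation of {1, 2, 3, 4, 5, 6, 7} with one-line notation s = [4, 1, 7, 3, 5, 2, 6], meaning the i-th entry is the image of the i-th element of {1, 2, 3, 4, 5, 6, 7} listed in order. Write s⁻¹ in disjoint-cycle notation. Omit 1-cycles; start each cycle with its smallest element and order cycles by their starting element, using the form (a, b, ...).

(1, 2, 6, 7, 3, 4)

First write s in disjoint cycles: (1, 4, 3, 7, 6, 2).
Reversing each cycle (and rotating so the smallest element leads) gives s⁻¹ = (1, 2, 6, 7, 3, 4).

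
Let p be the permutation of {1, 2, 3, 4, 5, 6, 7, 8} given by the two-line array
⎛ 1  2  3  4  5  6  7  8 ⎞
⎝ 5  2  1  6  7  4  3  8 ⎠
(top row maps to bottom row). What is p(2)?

The entry below 2 in the array is 2, so p(2) = 2.

2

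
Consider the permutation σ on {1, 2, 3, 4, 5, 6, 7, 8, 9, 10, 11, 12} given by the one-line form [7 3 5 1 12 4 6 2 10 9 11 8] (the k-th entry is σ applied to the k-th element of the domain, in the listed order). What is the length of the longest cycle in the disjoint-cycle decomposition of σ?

5

Decomposing into disjoint cycles gives (1 7 6 4)(2 3 5 12 8)(9 10); the longest has length 5.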